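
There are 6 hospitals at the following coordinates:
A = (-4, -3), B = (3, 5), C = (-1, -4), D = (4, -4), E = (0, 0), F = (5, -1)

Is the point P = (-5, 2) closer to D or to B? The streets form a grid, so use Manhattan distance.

d(P,D) = |-5−4| + |2−(-4)| = 9 + 6 = 15
d(P,B) = |-5−3| + |2−5| = 8 + 3 = 11
15 > 11, so B is closer.

B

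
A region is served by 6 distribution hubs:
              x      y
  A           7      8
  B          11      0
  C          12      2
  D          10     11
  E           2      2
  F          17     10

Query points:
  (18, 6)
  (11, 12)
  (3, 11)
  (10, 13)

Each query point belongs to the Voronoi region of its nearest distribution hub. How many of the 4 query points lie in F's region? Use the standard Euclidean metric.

(18, 6) — d² to each: A:125, B:85, C:52, D:89, E:272, F:17 → nearest is F
(11, 12) — d² to each: A:32, B:144, C:101, D:2, E:181, F:40 → nearest is D
(3, 11) — d² to each: A:25, B:185, C:162, D:49, E:82, F:197 → nearest is A
(10, 13) — d² to each: A:34, B:170, C:125, D:4, E:185, F:58 → nearest is D
1 of the 4 points has F as nearest.

1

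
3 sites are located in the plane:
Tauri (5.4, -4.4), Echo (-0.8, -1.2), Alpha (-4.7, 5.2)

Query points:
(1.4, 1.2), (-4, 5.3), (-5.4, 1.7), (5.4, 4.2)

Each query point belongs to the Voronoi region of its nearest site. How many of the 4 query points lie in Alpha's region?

2

(1.4, 1.2) — d² to each: Tauri:47.36, Echo:10.6, Alpha:53.21 → nearest is Echo
(-4, 5.3) — d² to each: Tauri:182.45, Echo:52.49, Alpha:0.5 → nearest is Alpha
(-5.4, 1.7) — d² to each: Tauri:153.85, Echo:29.57, Alpha:12.74 → nearest is Alpha
(5.4, 4.2) — d² to each: Tauri:73.96, Echo:67.6, Alpha:103.01 → nearest is Echo
2 of the 4 points have Alpha as nearest.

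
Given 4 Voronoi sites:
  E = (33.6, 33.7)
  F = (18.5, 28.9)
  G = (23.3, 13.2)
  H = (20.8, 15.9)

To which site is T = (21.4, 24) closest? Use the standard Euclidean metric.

F

Squared Euclidean distances:
|TE|² = (21.4−33.6)² + (24−33.7)² = 148.84 + 94.09 = 242.93
|TF|² = (21.4−18.5)² + (24−28.9)² = 8.41 + 24.01 = 32.42
|TG|² = (21.4−23.3)² + (24−13.2)² = 3.61 + 116.64 = 120.25
|TH|² = (21.4−20.8)² + (24−15.9)² = 0.36 + 65.61 = 65.97
The smallest is to F, so T lies in the Voronoi region of F.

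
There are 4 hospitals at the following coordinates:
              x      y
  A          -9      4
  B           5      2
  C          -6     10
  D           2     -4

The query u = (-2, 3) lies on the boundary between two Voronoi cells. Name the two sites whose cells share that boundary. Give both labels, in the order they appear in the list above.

Squared distances from u to each site:
|uA|² = (-2−(-9))² + (3−4)² = 49 + 1 = 50
|uB|² = (-2−5)² + (3−2)² = 49 + 1 = 50
|uC|² = (-2−(-6))² + (3−10)² = 16 + 49 = 65
|uD|² = (-2−2)² + (3−(-4))² = 16 + 49 = 65
u is equidistant from A and B (both at squared distance 50), and every other site is strictly farther — so u lies on the A–B Voronoi edge.

A and B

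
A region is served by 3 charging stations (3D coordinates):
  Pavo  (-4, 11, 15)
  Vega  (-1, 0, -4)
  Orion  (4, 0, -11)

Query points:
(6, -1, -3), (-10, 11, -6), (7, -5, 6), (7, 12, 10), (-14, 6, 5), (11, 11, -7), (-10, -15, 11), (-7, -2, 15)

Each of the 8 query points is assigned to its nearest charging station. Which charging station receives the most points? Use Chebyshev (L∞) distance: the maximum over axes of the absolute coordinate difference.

(6, -1, -3) — d to each: Pavo:18, Vega:7, Orion:8 → nearest is Vega
(-10, 11, -6) — d to each: Pavo:21, Vega:11, Orion:14 → nearest is Vega
(7, -5, 6) — d to each: Pavo:16, Vega:10, Orion:17 → nearest is Vega
(7, 12, 10) — d to each: Pavo:11, Vega:14, Orion:21 → nearest is Pavo
(-14, 6, 5) — d to each: Pavo:10, Vega:13, Orion:18 → nearest is Pavo
(11, 11, -7) — d to each: Pavo:22, Vega:12, Orion:11 → nearest is Orion
(-10, -15, 11) — d to each: Pavo:26, Vega:15, Orion:22 → nearest is Vega
(-7, -2, 15) — d to each: Pavo:13, Vega:19, Orion:26 → nearest is Pavo
Tally — Pavo:3, Vega:4, Orion:1. Vega captures the most (4).

Vega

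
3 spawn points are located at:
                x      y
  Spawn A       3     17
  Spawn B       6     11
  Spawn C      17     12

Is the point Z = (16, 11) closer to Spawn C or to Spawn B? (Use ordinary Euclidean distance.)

Compare squared distances:
d²(Z, Spawn C) = (16−17)² + (11−12)² = 1 + 1 = 2
d²(Z, Spawn B) = (16−6)² + (11−11)² = 100 + 0 = 100
2 < 100, so Spawn C is closer.

Spawn C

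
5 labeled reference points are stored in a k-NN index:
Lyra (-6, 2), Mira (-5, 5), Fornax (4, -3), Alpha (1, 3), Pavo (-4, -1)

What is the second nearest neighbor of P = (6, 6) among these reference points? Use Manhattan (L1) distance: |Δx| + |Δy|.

d(P, Lyra) = |6−(-6)| + |6−2| = 12 + 4 = 16
d(P, Mira) = |6−(-5)| + |6−5| = 11 + 1 = 12
d(P, Fornax) = |6−4| + |6−(-3)| = 2 + 9 = 11
d(P, Alpha) = |6−1| + |6−3| = 5 + 3 = 8
d(P, Pavo) = |6−(-4)| + |6−(-1)| = 10 + 7 = 17
Sorted ascending: Alpha, Fornax, Mira, … — the second-nearest is Fornax.

Fornax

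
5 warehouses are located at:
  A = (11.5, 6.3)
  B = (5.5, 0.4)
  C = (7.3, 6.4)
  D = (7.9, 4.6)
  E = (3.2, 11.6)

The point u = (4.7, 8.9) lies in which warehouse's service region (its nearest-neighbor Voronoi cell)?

E

Since √ is increasing, it suffices to compare squared distances:
|uA|² = (4.7−11.5)² + (8.9−6.3)² = 46.24 + 6.76 = 53
|uB|² = (4.7−5.5)² + (8.9−0.4)² = 0.64 + 72.25 = 72.89
|uC|² = (4.7−7.3)² + (8.9−6.4)² = 6.76 + 6.25 = 13.01
|uD|² = (4.7−7.9)² + (8.9−4.6)² = 10.24 + 18.49 = 28.73
|uE|² = (4.7−3.2)² + (8.9−11.6)² = 2.25 + 7.29 = 9.54
The smallest is to E, so u lies in the Voronoi region of E.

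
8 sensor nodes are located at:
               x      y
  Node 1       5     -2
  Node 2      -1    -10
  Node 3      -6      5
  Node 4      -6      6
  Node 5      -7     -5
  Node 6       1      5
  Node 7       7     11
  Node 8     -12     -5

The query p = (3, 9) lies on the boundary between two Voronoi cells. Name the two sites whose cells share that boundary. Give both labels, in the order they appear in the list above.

Squared distances from p to each site:
d²(p, Node 1) = (3−5)² + (9−(-2))² = 4 + 121 = 125
d²(p, Node 2) = (3−(-1))² + (9−(-10))² = 16 + 361 = 377
d²(p, Node 3) = (3−(-6))² + (9−5)² = 81 + 16 = 97
d²(p, Node 4) = (3−(-6))² + (9−6)² = 81 + 9 = 90
d²(p, Node 5) = (3−(-7))² + (9−(-5))² = 100 + 196 = 296
d²(p, Node 6) = (3−1)² + (9−5)² = 4 + 16 = 20
d²(p, Node 7) = (3−7)² + (9−11)² = 16 + 4 = 20
d²(p, Node 8) = (3−(-12))² + (9−(-5))² = 225 + 196 = 421
p is equidistant from Node 6 and Node 7 (both at squared distance 20), and every other site is strictly farther — so p lies on the Node 6–Node 7 Voronoi edge.

Node 6 and Node 7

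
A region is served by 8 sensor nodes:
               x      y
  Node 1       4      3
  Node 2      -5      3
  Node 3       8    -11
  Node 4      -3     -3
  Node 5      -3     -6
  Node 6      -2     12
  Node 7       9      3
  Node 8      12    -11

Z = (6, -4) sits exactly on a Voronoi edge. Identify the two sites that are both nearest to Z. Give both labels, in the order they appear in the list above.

Squared distances from Z to each site:
d²(Z, Node 1) = 4 + 49 = 53
d²(Z, Node 2) = 121 + 49 = 170
d²(Z, Node 3) = 4 + 49 = 53
d²(Z, Node 4) = 81 + 1 = 82
d²(Z, Node 5) = 81 + 4 = 85
d²(Z, Node 6) = 64 + 256 = 320
d²(Z, Node 7) = 9 + 49 = 58
d²(Z, Node 8) = 36 + 49 = 85
Z is equidistant from Node 1 and Node 3 (both at squared distance 53), and every other site is strictly farther — so Z lies on the Node 1–Node 3 Voronoi edge.

Node 1 and Node 3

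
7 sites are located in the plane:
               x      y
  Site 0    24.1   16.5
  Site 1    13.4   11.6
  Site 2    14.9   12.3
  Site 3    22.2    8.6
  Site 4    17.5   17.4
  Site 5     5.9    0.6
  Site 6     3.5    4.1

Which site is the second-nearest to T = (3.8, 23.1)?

Since √ is increasing, it suffices to compare squared distances:
d²(T, Site 0) = (3.8−24.1)² + (23.1−16.5)² = 412.09 + 43.56 = 455.65
d²(T, Site 1) = (3.8−13.4)² + (23.1−11.6)² = 92.16 + 132.25 = 224.41
d²(T, Site 2) = (3.8−14.9)² + (23.1−12.3)² = 123.21 + 116.64 = 239.85
d²(T, Site 3) = (3.8−22.2)² + (23.1−8.6)² = 338.56 + 210.25 = 548.81
d²(T, Site 4) = (3.8−17.5)² + (23.1−17.4)² = 187.69 + 32.49 = 220.18
d²(T, Site 5) = (3.8−5.9)² + (23.1−0.6)² = 4.41 + 506.25 = 510.66
d²(T, Site 6) = (3.8−3.5)² + (23.1−4.1)² = 0.09 + 361 = 361.09
Sorted ascending: Site 4, Site 1, Site 2, … — the second-nearest is Site 1.

Site 1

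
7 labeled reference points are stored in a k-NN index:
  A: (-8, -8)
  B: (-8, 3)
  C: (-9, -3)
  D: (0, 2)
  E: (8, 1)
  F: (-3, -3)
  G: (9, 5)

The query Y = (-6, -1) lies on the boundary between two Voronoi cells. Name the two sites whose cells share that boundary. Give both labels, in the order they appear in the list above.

C and F

Squared distances from Y to each site:
|YA|² = 4 + 49 = 53
|YB|² = 4 + 16 = 20
|YC|² = 9 + 4 = 13
|YD|² = 36 + 9 = 45
|YE|² = 196 + 4 = 200
|YF|² = 9 + 4 = 13
|YG|² = 225 + 36 = 261
Y is equidistant from C and F (both at squared distance 13), and every other site is strictly farther — so Y lies on the C–F Voronoi edge.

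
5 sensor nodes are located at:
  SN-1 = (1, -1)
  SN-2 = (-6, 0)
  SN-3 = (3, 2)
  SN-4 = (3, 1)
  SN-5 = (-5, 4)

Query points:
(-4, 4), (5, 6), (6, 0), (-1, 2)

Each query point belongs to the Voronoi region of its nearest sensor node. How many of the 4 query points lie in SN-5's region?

1

(-4, 4) — d² to each: SN-1:50, SN-2:20, SN-3:53, SN-4:58, SN-5:1 → nearest is SN-5
(5, 6) — d² to each: SN-1:65, SN-2:157, SN-3:20, SN-4:29, SN-5:104 → nearest is SN-3
(6, 0) — d² to each: SN-1:26, SN-2:144, SN-3:13, SN-4:10, SN-5:137 → nearest is SN-4
(-1, 2) — d² to each: SN-1:13, SN-2:29, SN-3:16, SN-4:17, SN-5:20 → nearest is SN-1
1 of the 4 points has SN-5 as nearest.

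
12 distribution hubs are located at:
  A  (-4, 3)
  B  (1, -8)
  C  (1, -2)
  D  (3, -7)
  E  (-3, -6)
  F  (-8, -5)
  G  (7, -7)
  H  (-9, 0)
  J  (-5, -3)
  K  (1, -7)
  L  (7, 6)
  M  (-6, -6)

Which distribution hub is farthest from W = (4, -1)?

Since √ is increasing, it suffices to compare squared distances:
|WA|² = 64 + 16 = 80
|WB|² = 9 + 49 = 58
|WC|² = 9 + 1 = 10
|WD|² = 1 + 36 = 37
|WE|² = 49 + 25 = 74
|WF|² = 144 + 16 = 160
|WG|² = 9 + 36 = 45
|WH|² = 169 + 1 = 170
|WJ|² = 81 + 4 = 85
|WK|² = 9 + 36 = 45
|WL|² = 9 + 49 = 58
|WM|² = 100 + 25 = 125
The largest is to H.

H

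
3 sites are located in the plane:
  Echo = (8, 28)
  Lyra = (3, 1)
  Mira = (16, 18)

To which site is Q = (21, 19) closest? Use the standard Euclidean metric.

Mira

Since √ is increasing, it suffices to compare squared distances:
d²(Q, Echo) = (21−8)² + (19−28)² = 169 + 81 = 250
d²(Q, Lyra) = (21−3)² + (19−1)² = 324 + 324 = 648
d²(Q, Mira) = (21−16)² + (19−18)² = 25 + 1 = 26
The smallest is to Mira, so Q lies in the Voronoi region of Mira.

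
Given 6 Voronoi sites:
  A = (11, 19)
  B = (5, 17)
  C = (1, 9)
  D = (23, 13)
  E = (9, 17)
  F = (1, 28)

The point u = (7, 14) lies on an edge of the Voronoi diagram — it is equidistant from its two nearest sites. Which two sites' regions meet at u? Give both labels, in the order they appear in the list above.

B and E

Squared distances from u to each site:
|uA|² = (7−11)² + (14−19)² = 16 + 25 = 41
|uB|² = (7−5)² + (14−17)² = 4 + 9 = 13
|uC|² = (7−1)² + (14−9)² = 36 + 25 = 61
|uD|² = (7−23)² + (14−13)² = 256 + 1 = 257
|uE|² = (7−9)² + (14−17)² = 4 + 9 = 13
|uF|² = (7−1)² + (14−28)² = 36 + 196 = 232
u is equidistant from B and E (both at squared distance 13), and every other site is strictly farther — so u lies on the B–E Voronoi edge.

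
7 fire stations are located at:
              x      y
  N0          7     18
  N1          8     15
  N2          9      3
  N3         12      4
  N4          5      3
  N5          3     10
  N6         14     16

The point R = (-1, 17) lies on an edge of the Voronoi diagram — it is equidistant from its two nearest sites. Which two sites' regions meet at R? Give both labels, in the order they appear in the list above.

N0 and N5

Squared distances from R to each site:
|RN0|² = (-1−7)² + (17−18)² = 64 + 1 = 65
|RN1|² = (-1−8)² + (17−15)² = 81 + 4 = 85
|RN2|² = (-1−9)² + (17−3)² = 100 + 196 = 296
|RN3|² = (-1−12)² + (17−4)² = 169 + 169 = 338
|RN4|² = (-1−5)² + (17−3)² = 36 + 196 = 232
|RN5|² = (-1−3)² + (17−10)² = 16 + 49 = 65
|RN6|² = (-1−14)² + (17−16)² = 225 + 1 = 226
R is equidistant from N0 and N5 (both at squared distance 65), and every other site is strictly farther — so R lies on the N0–N5 Voronoi edge.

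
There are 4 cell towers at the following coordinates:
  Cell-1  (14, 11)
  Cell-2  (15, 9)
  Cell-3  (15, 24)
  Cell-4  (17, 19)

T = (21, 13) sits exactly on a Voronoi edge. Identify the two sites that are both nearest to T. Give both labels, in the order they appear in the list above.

Squared distances from T to each site:
d²(T, Cell-1) = 49 + 4 = 53
d²(T, Cell-2) = 36 + 16 = 52
d²(T, Cell-3) = 36 + 121 = 157
d²(T, Cell-4) = 16 + 36 = 52
T is equidistant from Cell-2 and Cell-4 (both at squared distance 52), and every other site is strictly farther — so T lies on the Cell-2–Cell-4 Voronoi edge.

Cell-2 and Cell-4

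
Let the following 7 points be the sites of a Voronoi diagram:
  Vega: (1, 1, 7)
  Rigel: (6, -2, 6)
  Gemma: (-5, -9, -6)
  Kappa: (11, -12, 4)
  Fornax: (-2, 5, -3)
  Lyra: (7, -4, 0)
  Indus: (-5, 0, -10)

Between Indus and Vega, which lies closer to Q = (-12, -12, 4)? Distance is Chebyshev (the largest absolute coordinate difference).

Vega

d(Q, Indus) = max(7, 12, 14) = 14
d(Q, Vega) = max(13, 13, 3) = 13
14 > 13, so Vega is closer.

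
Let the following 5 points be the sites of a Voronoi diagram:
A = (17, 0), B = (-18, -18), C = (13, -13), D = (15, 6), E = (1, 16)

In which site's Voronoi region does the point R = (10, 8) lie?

D

Since √ is increasing, it suffices to compare squared distances:
|RA|² = (10−17)² + (8−0)² = 49 + 64 = 113
|RB|² = (10−(-18))² + (8−(-18))² = 784 + 676 = 1460
|RC|² = (10−13)² + (8−(-13))² = 9 + 441 = 450
|RD|² = (10−15)² + (8−6)² = 25 + 4 = 29
|RE|² = (10−1)² + (8−16)² = 81 + 64 = 145
Minimum is at D.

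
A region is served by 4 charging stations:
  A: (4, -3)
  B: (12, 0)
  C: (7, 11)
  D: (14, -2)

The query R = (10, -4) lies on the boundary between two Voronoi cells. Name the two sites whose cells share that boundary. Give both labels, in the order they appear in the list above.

Squared distances from R to each site:
|RA|² = (10−4)² + (-4−(-3))² = 36 + 1 = 37
|RB|² = (10−12)² + (-4−0)² = 4 + 16 = 20
|RC|² = (10−7)² + (-4−11)² = 9 + 225 = 234
|RD|² = (10−14)² + (-4−(-2))² = 16 + 4 = 20
R is equidistant from B and D (both at squared distance 20), and every other site is strictly farther — so R lies on the B–D Voronoi edge.

B and D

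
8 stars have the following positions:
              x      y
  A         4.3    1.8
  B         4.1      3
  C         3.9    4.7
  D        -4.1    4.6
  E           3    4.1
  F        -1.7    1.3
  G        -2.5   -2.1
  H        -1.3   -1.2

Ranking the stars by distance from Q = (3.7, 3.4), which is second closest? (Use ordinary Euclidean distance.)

E

Squared Euclidean distances:
|QA|² = 0.36 + 2.56 = 2.92
|QB|² = 0.16 + 0.16 = 0.32
|QC|² = 0.04 + 1.69 = 1.73
|QD|² = 60.84 + 1.44 = 62.28
|QE|² = 0.49 + 0.49 = 0.98
|QF|² = 29.16 + 4.41 = 33.57
|QG|² = 38.44 + 30.25 = 68.69
|QH|² = 25 + 21.16 = 46.16
Sorted ascending: B, E, C, … — the second-nearest is E.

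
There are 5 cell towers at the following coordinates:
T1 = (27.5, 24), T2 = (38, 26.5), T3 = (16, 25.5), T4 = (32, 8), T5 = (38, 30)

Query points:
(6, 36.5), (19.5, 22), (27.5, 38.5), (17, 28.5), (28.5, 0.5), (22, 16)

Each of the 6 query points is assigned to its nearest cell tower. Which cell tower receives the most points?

T3

(6, 36.5) — d² to each: T1:618.5, T2:1124, T3:221, T4:1488.25, T5:1066.25 → nearest is T3
(19.5, 22) — d² to each: T1:68, T2:362.5, T3:24.5, T4:352.25, T5:406.25 → nearest is T3
(27.5, 38.5) — d² to each: T1:210.25, T2:254.25, T3:301.25, T4:950.5, T5:182.5 → nearest is T5
(17, 28.5) — d² to each: T1:130.5, T2:445, T3:10, T4:645.25, T5:443.25 → nearest is T3
(28.5, 0.5) — d² to each: T1:553.25, T2:766.25, T3:781.25, T4:68.5, T5:960.5 → nearest is T4
(22, 16) — d² to each: T1:94.25, T2:366.25, T3:126.25, T4:164, T5:452 → nearest is T1
Tally — T1:1, T3:3, T4:1, T5:1. T3 captures the most (3).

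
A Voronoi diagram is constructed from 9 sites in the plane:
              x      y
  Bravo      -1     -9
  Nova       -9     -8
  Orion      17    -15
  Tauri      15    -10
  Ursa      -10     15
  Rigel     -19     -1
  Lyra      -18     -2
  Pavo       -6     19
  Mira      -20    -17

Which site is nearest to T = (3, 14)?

Squared Euclidean distances:
d²(T, Bravo) = (3−(-1))² + (14−(-9))² = 16 + 529 = 545
d²(T, Nova) = (3−(-9))² + (14−(-8))² = 144 + 484 = 628
d²(T, Orion) = (3−17)² + (14−(-15))² = 196 + 841 = 1037
d²(T, Tauri) = (3−15)² + (14−(-10))² = 144 + 576 = 720
d²(T, Ursa) = (3−(-10))² + (14−15)² = 169 + 1 = 170
d²(T, Rigel) = (3−(-19))² + (14−(-1))² = 484 + 225 = 709
d²(T, Lyra) = (3−(-18))² + (14−(-2))² = 441 + 256 = 697
d²(T, Pavo) = (3−(-6))² + (14−19)² = 81 + 25 = 106
d²(T, Mira) = (3−(-20))² + (14−(-17))² = 529 + 961 = 1490
The smallest is to Pavo, so T lies in the Voronoi region of Pavo.

Pavo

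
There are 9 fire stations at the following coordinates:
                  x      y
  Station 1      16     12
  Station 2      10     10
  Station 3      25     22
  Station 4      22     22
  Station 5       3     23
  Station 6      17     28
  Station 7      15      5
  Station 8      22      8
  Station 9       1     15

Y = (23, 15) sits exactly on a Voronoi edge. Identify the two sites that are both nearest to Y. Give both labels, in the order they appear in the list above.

Station 4 and Station 8

Squared distances from Y to each site:
d²(Y, Station 1) = 49 + 9 = 58
d²(Y, Station 2) = 169 + 25 = 194
d²(Y, Station 3) = 4 + 49 = 53
d²(Y, Station 4) = 1 + 49 = 50
d²(Y, Station 5) = 400 + 64 = 464
d²(Y, Station 6) = 36 + 169 = 205
d²(Y, Station 7) = 64 + 100 = 164
d²(Y, Station 8) = 1 + 49 = 50
d²(Y, Station 9) = 484 + 0 = 484
Y is equidistant from Station 4 and Station 8 (both at squared distance 50), and every other site is strictly farther — so Y lies on the Station 4–Station 8 Voronoi edge.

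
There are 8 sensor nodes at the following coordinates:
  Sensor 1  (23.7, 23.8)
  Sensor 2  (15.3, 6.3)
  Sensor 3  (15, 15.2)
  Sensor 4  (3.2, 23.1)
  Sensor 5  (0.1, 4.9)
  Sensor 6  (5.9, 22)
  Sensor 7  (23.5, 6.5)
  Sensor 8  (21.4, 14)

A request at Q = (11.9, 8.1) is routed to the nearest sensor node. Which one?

Squared Euclidean distances:
d²(Q, Sensor 1) = (11.9−23.7)² + (8.1−23.8)² = 139.24 + 246.49 = 385.73
d²(Q, Sensor 2) = (11.9−15.3)² + (8.1−6.3)² = 11.56 + 3.24 = 14.8
d²(Q, Sensor 3) = (11.9−15)² + (8.1−15.2)² = 9.61 + 50.41 = 60.02
d²(Q, Sensor 4) = (11.9−3.2)² + (8.1−23.1)² = 75.69 + 225 = 300.69
d²(Q, Sensor 5) = (11.9−0.1)² + (8.1−4.9)² = 139.24 + 10.24 = 149.48
d²(Q, Sensor 6) = (11.9−5.9)² + (8.1−22)² = 36 + 193.21 = 229.21
d²(Q, Sensor 7) = (11.9−23.5)² + (8.1−6.5)² = 134.56 + 2.56 = 137.12
d²(Q, Sensor 8) = (11.9−21.4)² + (8.1−14)² = 90.25 + 34.81 = 125.06
The smallest is to Sensor 2, so Q lies in the Voronoi region of Sensor 2.

Sensor 2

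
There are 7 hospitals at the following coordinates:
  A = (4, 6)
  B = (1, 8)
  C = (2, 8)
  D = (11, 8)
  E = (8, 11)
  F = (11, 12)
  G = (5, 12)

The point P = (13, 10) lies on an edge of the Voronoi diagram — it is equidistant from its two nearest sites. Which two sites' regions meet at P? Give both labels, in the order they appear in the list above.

Squared distances from P to each site:
|PA|² = (13−4)² + (10−6)² = 81 + 16 = 97
|PB|² = (13−1)² + (10−8)² = 144 + 4 = 148
|PC|² = (13−2)² + (10−8)² = 121 + 4 = 125
|PD|² = (13−11)² + (10−8)² = 4 + 4 = 8
|PE|² = (13−8)² + (10−11)² = 25 + 1 = 26
|PF|² = (13−11)² + (10−12)² = 4 + 4 = 8
|PG|² = (13−5)² + (10−12)² = 64 + 4 = 68
P is equidistant from D and F (both at squared distance 8), and every other site is strictly farther — so P lies on the D–F Voronoi edge.

D and F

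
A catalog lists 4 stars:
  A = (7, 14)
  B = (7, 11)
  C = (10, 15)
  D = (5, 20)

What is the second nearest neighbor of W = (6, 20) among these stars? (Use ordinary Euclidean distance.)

A

Squared Euclidean distances:
|WA|² = (6−7)² + (20−14)² = 1 + 36 = 37
|WB|² = (6−7)² + (20−11)² = 1 + 81 = 82
|WC|² = (6−10)² + (20−15)² = 16 + 25 = 41
|WD|² = (6−5)² + (20−20)² = 1 + 0 = 1
Sorted ascending: D, A, C, … — the second-nearest is A.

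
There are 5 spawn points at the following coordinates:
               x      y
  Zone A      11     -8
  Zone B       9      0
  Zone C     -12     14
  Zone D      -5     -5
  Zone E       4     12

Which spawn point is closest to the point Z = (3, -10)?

Zone A

Squared Euclidean distances:
d²(Z, Zone A) = (3−11)² + (-10−(-8))² = 64 + 4 = 68
d²(Z, Zone B) = (3−9)² + (-10−0)² = 36 + 100 = 136
d²(Z, Zone C) = (3−(-12))² + (-10−14)² = 225 + 576 = 801
d²(Z, Zone D) = (3−(-5))² + (-10−(-5))² = 64 + 25 = 89
d²(Z, Zone E) = (3−4)² + (-10−12)² = 1 + 484 = 485
The smallest is to Zone A, so Z lies in the Voronoi region of Zone A.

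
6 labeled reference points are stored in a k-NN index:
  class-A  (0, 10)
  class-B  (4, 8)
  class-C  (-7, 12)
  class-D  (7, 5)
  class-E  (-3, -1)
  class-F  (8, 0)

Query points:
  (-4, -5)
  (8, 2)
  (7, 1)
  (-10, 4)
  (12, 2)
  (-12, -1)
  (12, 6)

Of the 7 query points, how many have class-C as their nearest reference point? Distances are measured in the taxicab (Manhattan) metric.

(-4, -5) — d to each: class-A:19, class-B:21, class-C:20, class-D:21, class-E:5, class-F:17 → nearest is class-E
(8, 2) — d to each: class-A:16, class-B:10, class-C:25, class-D:4, class-E:14, class-F:2 → nearest is class-F
(7, 1) — d to each: class-A:16, class-B:10, class-C:25, class-D:4, class-E:12, class-F:2 → nearest is class-F
(-10, 4) — d to each: class-A:16, class-B:18, class-C:11, class-D:18, class-E:12, class-F:22 → nearest is class-C
(12, 2) — d to each: class-A:20, class-B:14, class-C:29, class-D:8, class-E:18, class-F:6 → nearest is class-F
(-12, -1) — d to each: class-A:23, class-B:25, class-C:18, class-D:25, class-E:9, class-F:21 → nearest is class-E
(12, 6) — d to each: class-A:16, class-B:10, class-C:25, class-D:6, class-E:22, class-F:10 → nearest is class-D
1 of the 7 points has class-C as nearest.

1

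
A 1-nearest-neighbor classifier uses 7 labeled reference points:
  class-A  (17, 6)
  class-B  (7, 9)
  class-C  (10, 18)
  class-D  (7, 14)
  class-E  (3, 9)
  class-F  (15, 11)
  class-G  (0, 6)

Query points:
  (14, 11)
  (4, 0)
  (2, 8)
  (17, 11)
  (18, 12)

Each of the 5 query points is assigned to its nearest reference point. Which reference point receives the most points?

(14, 11) — d² to each: class-A:34, class-B:53, class-C:65, class-D:58, class-E:125, class-F:1, class-G:221 → nearest is class-F
(4, 0) — d² to each: class-A:205, class-B:90, class-C:360, class-D:205, class-E:82, class-F:242, class-G:52 → nearest is class-G
(2, 8) — d² to each: class-A:229, class-B:26, class-C:164, class-D:61, class-E:2, class-F:178, class-G:8 → nearest is class-E
(17, 11) — d² to each: class-A:25, class-B:104, class-C:98, class-D:109, class-E:200, class-F:4, class-G:314 → nearest is class-F
(18, 12) — d² to each: class-A:37, class-B:130, class-C:100, class-D:125, class-E:234, class-F:10, class-G:360 → nearest is class-F
Tally — class-E:1, class-F:3, class-G:1. class-F captures the most (3).

class-F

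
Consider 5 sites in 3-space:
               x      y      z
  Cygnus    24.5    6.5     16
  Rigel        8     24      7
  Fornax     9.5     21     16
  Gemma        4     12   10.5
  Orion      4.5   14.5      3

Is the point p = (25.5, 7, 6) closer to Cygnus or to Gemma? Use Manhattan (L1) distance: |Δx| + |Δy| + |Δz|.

Cygnus

d(p, Cygnus) = |25.5−24.5| + |7−6.5| + |6−16| = 1 + 0.5 + 10 = 11.5
d(p, Gemma) = |25.5−4| + |7−12| + |6−10.5| = 21.5 + 5 + 4.5 = 31
11.5 < 31, so Cygnus is closer.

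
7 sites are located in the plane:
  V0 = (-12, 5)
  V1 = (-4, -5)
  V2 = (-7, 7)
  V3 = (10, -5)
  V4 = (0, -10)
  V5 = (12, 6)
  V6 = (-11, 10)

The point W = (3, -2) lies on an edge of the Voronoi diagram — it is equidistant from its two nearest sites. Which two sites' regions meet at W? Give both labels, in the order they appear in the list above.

V1 and V3

Squared distances from W to each site:
|WV0|² = (3−(-12))² + (-2−5)² = 225 + 49 = 274
|WV1|² = (3−(-4))² + (-2−(-5))² = 49 + 9 = 58
|WV2|² = (3−(-7))² + (-2−7)² = 100 + 81 = 181
|WV3|² = (3−10)² + (-2−(-5))² = 49 + 9 = 58
|WV4|² = (3−0)² + (-2−(-10))² = 9 + 64 = 73
|WV5|² = (3−12)² + (-2−6)² = 81 + 64 = 145
|WV6|² = (3−(-11))² + (-2−10)² = 196 + 144 = 340
W is equidistant from V1 and V3 (both at squared distance 58), and every other site is strictly farther — so W lies on the V1–V3 Voronoi edge.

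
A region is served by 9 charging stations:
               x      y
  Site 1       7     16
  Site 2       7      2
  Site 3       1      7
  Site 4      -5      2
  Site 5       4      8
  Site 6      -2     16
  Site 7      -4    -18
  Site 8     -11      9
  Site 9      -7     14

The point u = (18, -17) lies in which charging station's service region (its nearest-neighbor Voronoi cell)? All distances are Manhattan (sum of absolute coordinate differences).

Site 7

d(u, Site 1) = 11 + 33 = 44
d(u, Site 2) = 11 + 19 = 30
d(u, Site 3) = 17 + 24 = 41
d(u, Site 4) = 23 + 19 = 42
d(u, Site 5) = 14 + 25 = 39
d(u, Site 6) = 20 + 33 = 53
d(u, Site 7) = 22 + 1 = 23
d(u, Site 8) = 29 + 26 = 55
d(u, Site 9) = 25 + 31 = 56
Minimum is at Site 7.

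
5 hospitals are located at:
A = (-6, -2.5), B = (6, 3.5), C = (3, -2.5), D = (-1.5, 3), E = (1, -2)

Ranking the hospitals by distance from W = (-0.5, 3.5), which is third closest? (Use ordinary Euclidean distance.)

Squared Euclidean distances:
|WA|² = (-0.5−(-6))² + (3.5−(-2.5))² = 30.25 + 36 = 66.25
|WB|² = (-0.5−6)² + (3.5−3.5)² = 42.25 + 0 = 42.25
|WC|² = (-0.5−3)² + (3.5−(-2.5))² = 12.25 + 36 = 48.25
|WD|² = (-0.5−(-1.5))² + (3.5−3)² = 1 + 0.25 = 1.25
|WE|² = (-0.5−1)² + (3.5−(-2))² = 2.25 + 30.25 = 32.5
Sorted ascending: D, E, B, C, … — the third-nearest is B.

B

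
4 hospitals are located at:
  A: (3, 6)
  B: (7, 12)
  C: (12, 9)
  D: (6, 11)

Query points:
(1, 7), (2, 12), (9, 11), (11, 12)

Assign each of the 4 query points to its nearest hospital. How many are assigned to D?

(1, 7) — d² to each: A:5, B:61, C:125, D:41 → nearest is A
(2, 12) — d² to each: A:37, B:25, C:109, D:17 → nearest is D
(9, 11) — d² to each: A:61, B:5, C:13, D:9 → nearest is B
(11, 12) — d² to each: A:100, B:16, C:10, D:26 → nearest is C
1 of the 4 points has D as nearest.

1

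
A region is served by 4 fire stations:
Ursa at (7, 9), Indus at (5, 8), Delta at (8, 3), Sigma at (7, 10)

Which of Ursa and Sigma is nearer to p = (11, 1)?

Ursa

Compare squared distances:
d²(p, Ursa) = (11−7)² + (1−9)² = 16 + 64 = 80
d²(p, Sigma) = (11−7)² + (1−10)² = 16 + 81 = 97
80 < 97, so Ursa is closer.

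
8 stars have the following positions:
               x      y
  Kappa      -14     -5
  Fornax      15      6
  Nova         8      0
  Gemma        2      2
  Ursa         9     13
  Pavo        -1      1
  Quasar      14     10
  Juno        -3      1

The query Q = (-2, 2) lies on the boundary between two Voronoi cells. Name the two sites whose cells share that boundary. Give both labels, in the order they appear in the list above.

Squared distances from Q to each site:
d²(Q, Kappa) = (-2−(-14))² + (2−(-5))² = 144 + 49 = 193
d²(Q, Fornax) = (-2−15)² + (2−6)² = 289 + 16 = 305
d²(Q, Nova) = (-2−8)² + (2−0)² = 100 + 4 = 104
d²(Q, Gemma) = (-2−2)² + (2−2)² = 16 + 0 = 16
d²(Q, Ursa) = (-2−9)² + (2−13)² = 121 + 121 = 242
d²(Q, Pavo) = (-2−(-1))² + (2−1)² = 1 + 1 = 2
d²(Q, Quasar) = (-2−14)² + (2−10)² = 256 + 64 = 320
d²(Q, Juno) = (-2−(-3))² + (2−1)² = 1 + 1 = 2
Q is equidistant from Pavo and Juno (both at squared distance 2), and every other site is strictly farther — so Q lies on the Pavo–Juno Voronoi edge.

Pavo and Juno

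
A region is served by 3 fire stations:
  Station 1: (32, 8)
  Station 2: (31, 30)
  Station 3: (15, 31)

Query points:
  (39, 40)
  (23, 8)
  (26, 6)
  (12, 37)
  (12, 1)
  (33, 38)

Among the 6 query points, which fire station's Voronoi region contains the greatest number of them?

Station 1

(39, 40) — d² to each: Station 1:1073, Station 2:164, Station 3:657 → nearest is Station 2
(23, 8) — d² to each: Station 1:81, Station 2:548, Station 3:593 → nearest is Station 1
(26, 6) — d² to each: Station 1:40, Station 2:601, Station 3:746 → nearest is Station 1
(12, 37) — d² to each: Station 1:1241, Station 2:410, Station 3:45 → nearest is Station 3
(12, 1) — d² to each: Station 1:449, Station 2:1202, Station 3:909 → nearest is Station 1
(33, 38) — d² to each: Station 1:901, Station 2:68, Station 3:373 → nearest is Station 2
Tally — Station 1:3, Station 2:2, Station 3:1. Station 1 captures the most (3).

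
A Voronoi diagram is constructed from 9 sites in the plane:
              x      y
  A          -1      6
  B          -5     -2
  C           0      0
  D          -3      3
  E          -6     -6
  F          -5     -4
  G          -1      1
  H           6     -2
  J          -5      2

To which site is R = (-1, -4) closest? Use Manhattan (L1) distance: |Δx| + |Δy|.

d(R,A) = |-1−(-1)| + |-4−6| = 0 + 10 = 10
d(R,B) = |-1−(-5)| + |-4−(-2)| = 4 + 2 = 6
d(R,C) = |-1−0| + |-4−0| = 1 + 4 = 5
d(R,D) = |-1−(-3)| + |-4−3| = 2 + 7 = 9
d(R,E) = |-1−(-6)| + |-4−(-6)| = 5 + 2 = 7
d(R,F) = |-1−(-5)| + |-4−(-4)| = 4 + 0 = 4
d(R,G) = |-1−(-1)| + |-4−1| = 0 + 5 = 5
d(R,H) = |-1−6| + |-4−(-2)| = 7 + 2 = 9
d(R,J) = |-1−(-5)| + |-4−2| = 4 + 6 = 10
F is nearest.

F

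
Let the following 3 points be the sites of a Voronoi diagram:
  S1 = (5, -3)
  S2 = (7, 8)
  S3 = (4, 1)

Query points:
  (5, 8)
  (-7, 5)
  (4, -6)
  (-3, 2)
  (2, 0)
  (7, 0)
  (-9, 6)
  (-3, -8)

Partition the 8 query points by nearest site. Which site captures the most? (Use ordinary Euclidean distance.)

(5, 8) — d² to each: S1:121, S2:4, S3:50 → nearest is S2
(-7, 5) — d² to each: S1:208, S2:205, S3:137 → nearest is S3
(4, -6) — d² to each: S1:10, S2:205, S3:49 → nearest is S1
(-3, 2) — d² to each: S1:89, S2:136, S3:50 → nearest is S3
(2, 0) — d² to each: S1:18, S2:89, S3:5 → nearest is S3
(7, 0) — d² to each: S1:13, S2:64, S3:10 → nearest is S3
(-9, 6) — d² to each: S1:277, S2:260, S3:194 → nearest is S3
(-3, -8) — d² to each: S1:89, S2:356, S3:130 → nearest is S1
Tally — S1:2, S2:1, S3:5. S3 captures the most (5).

S3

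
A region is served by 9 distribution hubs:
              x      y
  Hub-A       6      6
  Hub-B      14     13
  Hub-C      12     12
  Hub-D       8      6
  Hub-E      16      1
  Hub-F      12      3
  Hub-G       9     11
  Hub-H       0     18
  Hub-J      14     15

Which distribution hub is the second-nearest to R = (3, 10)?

Squared Euclidean distances:
d²(R, Hub-A) = (3−6)² + (10−6)² = 9 + 16 = 25
d²(R, Hub-B) = (3−14)² + (10−13)² = 121 + 9 = 130
d²(R, Hub-C) = (3−12)² + (10−12)² = 81 + 4 = 85
d²(R, Hub-D) = (3−8)² + (10−6)² = 25 + 16 = 41
d²(R, Hub-E) = (3−16)² + (10−1)² = 169 + 81 = 250
d²(R, Hub-F) = (3−12)² + (10−3)² = 81 + 49 = 130
d²(R, Hub-G) = (3−9)² + (10−11)² = 36 + 1 = 37
d²(R, Hub-H) = (3−0)² + (10−18)² = 9 + 64 = 73
d²(R, Hub-J) = (3−14)² + (10−15)² = 121 + 25 = 146
Sorted ascending: Hub-A, Hub-G, Hub-D, … — the second-nearest is Hub-G.

Hub-G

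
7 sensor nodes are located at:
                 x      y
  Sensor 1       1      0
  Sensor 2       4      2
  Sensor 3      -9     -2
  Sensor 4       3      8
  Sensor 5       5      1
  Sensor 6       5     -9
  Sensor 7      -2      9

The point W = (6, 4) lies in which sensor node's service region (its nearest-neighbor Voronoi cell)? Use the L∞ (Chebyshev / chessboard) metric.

d(W, Sensor 1) = max(5, 4) = 5
d(W, Sensor 2) = max(2, 2) = 2
d(W, Sensor 3) = max(15, 6) = 15
d(W, Sensor 4) = max(3, 4) = 4
d(W, Sensor 5) = max(1, 3) = 3
d(W, Sensor 6) = max(1, 13) = 13
d(W, Sensor 7) = max(8, 5) = 8
Sensor 2 is nearest.

Sensor 2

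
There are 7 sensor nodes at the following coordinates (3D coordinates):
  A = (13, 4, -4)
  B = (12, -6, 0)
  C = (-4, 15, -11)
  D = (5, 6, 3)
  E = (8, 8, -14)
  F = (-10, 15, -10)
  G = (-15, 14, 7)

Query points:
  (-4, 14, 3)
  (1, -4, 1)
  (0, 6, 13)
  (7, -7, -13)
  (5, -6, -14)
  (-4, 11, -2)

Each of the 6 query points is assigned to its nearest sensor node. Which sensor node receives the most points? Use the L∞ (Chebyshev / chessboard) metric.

D

(-4, 14, 3) — d to each: A:17, B:20, C:14, D:9, E:17, F:13, G:11 → nearest is D
(1, -4, 1) — d to each: A:12, B:11, C:19, D:10, E:15, F:19, G:18 → nearest is D
(0, 6, 13) — d to each: A:17, B:13, C:24, D:10, E:27, F:23, G:15 → nearest is D
(7, -7, -13) — d to each: A:11, B:13, C:22, D:16, E:15, F:22, G:22 → nearest is A
(5, -6, -14) — d to each: A:10, B:14, C:21, D:17, E:14, F:21, G:21 → nearest is A
(-4, 11, -2) — d to each: A:17, B:17, C:9, D:9, E:12, F:8, G:11 → nearest is F
Tally — A:2, D:3, F:1. D captures the most (3).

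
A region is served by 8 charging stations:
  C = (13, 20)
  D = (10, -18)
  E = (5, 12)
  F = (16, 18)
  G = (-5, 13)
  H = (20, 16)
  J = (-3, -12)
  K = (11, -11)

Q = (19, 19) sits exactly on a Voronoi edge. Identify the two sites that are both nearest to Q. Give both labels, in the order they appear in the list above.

Squared distances from Q to each site:
|QC|² = 36 + 1 = 37
|QD|² = 81 + 1369 = 1450
|QE|² = 196 + 49 = 245
|QF|² = 9 + 1 = 10
|QG|² = 576 + 36 = 612
|QH|² = 1 + 9 = 10
|QJ|² = 484 + 961 = 1445
|QK|² = 64 + 900 = 964
Q is equidistant from F and H (both at squared distance 10), and every other site is strictly farther — so Q lies on the F–H Voronoi edge.

F and H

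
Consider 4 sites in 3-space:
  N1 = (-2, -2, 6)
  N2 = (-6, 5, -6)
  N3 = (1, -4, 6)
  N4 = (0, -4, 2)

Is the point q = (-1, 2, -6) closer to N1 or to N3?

N1

Compare squared distances:
|qN1|² = (-1−(-2))² + (2−(-2))² + (-6−6)² = 1 + 16 + 144 = 161
|qN3|² = (-1−1)² + (2−(-4))² + (-6−6)² = 4 + 36 + 144 = 184
161 < 184, so N1 is closer.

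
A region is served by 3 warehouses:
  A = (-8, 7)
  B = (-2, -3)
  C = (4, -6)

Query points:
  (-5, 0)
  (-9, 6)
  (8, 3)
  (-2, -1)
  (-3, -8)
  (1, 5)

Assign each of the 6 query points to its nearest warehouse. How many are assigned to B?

(-5, 0) — d² to each: A:58, B:18, C:117 → nearest is B
(-9, 6) — d² to each: A:2, B:130, C:313 → nearest is A
(8, 3) — d² to each: A:272, B:136, C:97 → nearest is C
(-2, -1) — d² to each: A:100, B:4, C:61 → nearest is B
(-3, -8) — d² to each: A:250, B:26, C:53 → nearest is B
(1, 5) — d² to each: A:85, B:73, C:130 → nearest is B
4 of the 6 points have B as nearest.

4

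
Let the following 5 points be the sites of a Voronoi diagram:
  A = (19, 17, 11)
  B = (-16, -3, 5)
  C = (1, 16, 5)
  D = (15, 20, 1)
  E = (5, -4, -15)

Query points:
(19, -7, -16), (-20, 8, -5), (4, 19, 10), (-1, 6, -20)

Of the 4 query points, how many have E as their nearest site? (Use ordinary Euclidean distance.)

(19, -7, -16) — d² to each: A:1305, B:1682, C:1294, D:1034, E:206 → nearest is E
(-20, 8, -5) — d² to each: A:1858, B:237, C:605, D:1405, E:869 → nearest is B
(4, 19, 10) — d² to each: A:230, B:909, C:43, D:203, E:1155 → nearest is C
(-1, 6, -20) — d² to each: A:1482, B:931, C:729, D:893, E:161 → nearest is E
2 of the 4 points have E as nearest.

2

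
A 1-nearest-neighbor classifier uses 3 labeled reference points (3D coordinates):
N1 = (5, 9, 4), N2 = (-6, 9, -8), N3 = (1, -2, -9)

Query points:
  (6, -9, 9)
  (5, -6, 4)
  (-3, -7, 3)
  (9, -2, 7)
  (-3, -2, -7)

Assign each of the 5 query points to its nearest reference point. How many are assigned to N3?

(6, -9, 9) — d² to each: N1:350, N2:757, N3:398 → nearest is N1
(5, -6, 4) — d² to each: N1:225, N2:490, N3:201 → nearest is N3
(-3, -7, 3) — d² to each: N1:321, N2:386, N3:185 → nearest is N3
(9, -2, 7) — d² to each: N1:146, N2:571, N3:320 → nearest is N1
(-3, -2, -7) — d² to each: N1:306, N2:131, N3:20 → nearest is N3
3 of the 5 points have N3 as nearest.

3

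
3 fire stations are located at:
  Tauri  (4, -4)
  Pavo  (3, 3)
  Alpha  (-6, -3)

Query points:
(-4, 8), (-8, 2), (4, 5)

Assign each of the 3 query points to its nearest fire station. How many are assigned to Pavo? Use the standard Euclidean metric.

(-4, 8) — d² to each: Tauri:208, Pavo:74, Alpha:125 → nearest is Pavo
(-8, 2) — d² to each: Tauri:180, Pavo:122, Alpha:29 → nearest is Alpha
(4, 5) — d² to each: Tauri:81, Pavo:5, Alpha:164 → nearest is Pavo
2 of the 3 points have Pavo as nearest.

2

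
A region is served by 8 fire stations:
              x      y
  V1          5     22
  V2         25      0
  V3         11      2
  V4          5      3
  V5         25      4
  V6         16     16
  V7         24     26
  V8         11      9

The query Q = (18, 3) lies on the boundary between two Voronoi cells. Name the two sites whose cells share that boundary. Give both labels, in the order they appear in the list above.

V3 and V5

Squared distances from Q to each site:
|QV1|² = (18−5)² + (3−22)² = 169 + 361 = 530
|QV2|² = (18−25)² + (3−0)² = 49 + 9 = 58
|QV3|² = (18−11)² + (3−2)² = 49 + 1 = 50
|QV4|² = (18−5)² + (3−3)² = 169 + 0 = 169
|QV5|² = (18−25)² + (3−4)² = 49 + 1 = 50
|QV6|² = (18−16)² + (3−16)² = 4 + 169 = 173
|QV7|² = (18−24)² + (3−26)² = 36 + 529 = 565
|QV8|² = (18−11)² + (3−9)² = 49 + 36 = 85
Q is equidistant from V3 and V5 (both at squared distance 50), and every other site is strictly farther — so Q lies on the V3–V5 Voronoi edge.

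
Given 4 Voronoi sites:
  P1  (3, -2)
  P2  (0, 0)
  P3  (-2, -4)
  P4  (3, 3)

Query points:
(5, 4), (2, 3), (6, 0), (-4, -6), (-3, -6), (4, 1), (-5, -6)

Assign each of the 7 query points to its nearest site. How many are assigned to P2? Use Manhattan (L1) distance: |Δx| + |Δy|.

0

(5, 4) — d to each: P1:8, P2:9, P3:15, P4:3 → nearest is P4
(2, 3) — d to each: P1:6, P2:5, P3:11, P4:1 → nearest is P4
(6, 0) — d to each: P1:5, P2:6, P3:12, P4:6 → nearest is P1
(-4, -6) — d to each: P1:11, P2:10, P3:4, P4:16 → nearest is P3
(-3, -6) — d to each: P1:10, P2:9, P3:3, P4:15 → nearest is P3
(4, 1) — d to each: P1:4, P2:5, P3:11, P4:3 → nearest is P4
(-5, -6) — d to each: P1:12, P2:11, P3:5, P4:17 → nearest is P3
0 of the 7 points have P2 as nearest.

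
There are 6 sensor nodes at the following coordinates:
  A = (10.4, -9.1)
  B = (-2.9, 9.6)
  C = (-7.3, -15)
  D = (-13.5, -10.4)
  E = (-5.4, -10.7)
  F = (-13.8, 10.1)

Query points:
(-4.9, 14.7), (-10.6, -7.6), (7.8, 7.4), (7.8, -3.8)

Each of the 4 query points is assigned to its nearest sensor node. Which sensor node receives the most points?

B

(-4.9, 14.7) — d² to each: A:800.53, B:30.01, C:887.85, D:703.97, E:645.41, F:100.37 → nearest is B
(-10.6, -7.6) — d² to each: A:443.25, B:355.13, C:65.65, D:16.25, E:36.65, F:323.53 → nearest is D
(7.8, 7.4) — d² to each: A:279.01, B:119.33, C:729.77, D:770.53, E:501.85, F:473.85 → nearest is B
(7.8, -3.8) — d² to each: A:34.85, B:294.05, C:353.45, D:497.25, E:221.85, F:659.77 → nearest is A
Tally — A:1, B:2, D:1. B captures the most (2).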